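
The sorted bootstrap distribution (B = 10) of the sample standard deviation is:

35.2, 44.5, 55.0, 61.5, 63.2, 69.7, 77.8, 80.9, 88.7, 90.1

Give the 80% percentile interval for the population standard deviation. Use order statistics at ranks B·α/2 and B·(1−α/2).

(35.2, 88.7)

α = 0.20; lower rank = 10 × 0.100 = 1; upper rank = 10 × 0.900 = 9.
The 1st smallest replicate is 35.2; the 9th is 88.7.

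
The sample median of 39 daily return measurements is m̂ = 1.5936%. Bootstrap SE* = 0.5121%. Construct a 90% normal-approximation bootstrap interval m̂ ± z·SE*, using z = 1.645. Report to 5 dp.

(0.75120, 2.43600)

Margin = 1.645 × 0.5121 = 0.842405
Interval: 1.5936 ± 0.842405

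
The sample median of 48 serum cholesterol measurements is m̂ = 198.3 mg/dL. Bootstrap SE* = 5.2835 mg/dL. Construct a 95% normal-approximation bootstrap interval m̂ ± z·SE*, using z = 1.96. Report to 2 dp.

(187.94, 208.66)

Margin = 1.96 × 5.2835 = 10.356
Interval: 198.3 ± 10.356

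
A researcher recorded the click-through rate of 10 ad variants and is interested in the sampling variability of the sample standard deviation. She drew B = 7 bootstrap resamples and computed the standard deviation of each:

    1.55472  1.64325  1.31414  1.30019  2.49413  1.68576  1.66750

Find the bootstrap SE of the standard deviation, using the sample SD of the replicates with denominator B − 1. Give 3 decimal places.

SE* = 0.399

Bootstrap SE is the standard deviation of the 7 replicate standard deviations.
Mean of replicates: (1.55472 + 1.64325 + 1.31414 + 1.30019 + 2.49413 + 1.68576 + 1.66750) / 7 = 11.659690 / 7 = 1.665670
Sum of squared deviations: (−0.110950)² + (−0.022420)² + (−0.351530)² + (−0.365480)² + (+0.828460)² + (+0.020090)² + (+0.001830)² = 0.956714
Variance = 0.956714 / 6 = 0.159452
SE* = √0.159452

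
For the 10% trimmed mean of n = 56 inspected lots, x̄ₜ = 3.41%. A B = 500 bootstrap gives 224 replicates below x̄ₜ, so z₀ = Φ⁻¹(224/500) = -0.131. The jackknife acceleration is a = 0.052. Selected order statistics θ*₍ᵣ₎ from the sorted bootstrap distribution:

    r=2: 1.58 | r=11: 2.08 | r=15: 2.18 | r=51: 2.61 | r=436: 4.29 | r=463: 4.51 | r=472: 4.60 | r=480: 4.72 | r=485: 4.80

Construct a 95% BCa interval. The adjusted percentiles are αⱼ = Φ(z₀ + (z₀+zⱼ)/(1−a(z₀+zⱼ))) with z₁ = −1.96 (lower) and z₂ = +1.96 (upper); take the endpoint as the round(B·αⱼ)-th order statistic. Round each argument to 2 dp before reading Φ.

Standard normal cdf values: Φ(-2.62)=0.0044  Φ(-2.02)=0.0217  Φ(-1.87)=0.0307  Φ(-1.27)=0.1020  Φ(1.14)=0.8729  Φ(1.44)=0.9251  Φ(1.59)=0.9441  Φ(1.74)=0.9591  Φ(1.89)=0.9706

(2.08, 4.80)

Lower: z₀ + z₁ = -0.131 + (-1.960) = -2.091; 1 − a(z₀+z₁) = 1 − (0.052)(-2.091) = 1.1087; argument = -0.131 + (-2.091)/1.1087 = -2.0169 → -2.02.
α₁ = Φ(-2.02) = 0.0217; rank = round(500 × 0.0217) = 11; θ*₍11₎ = 2.08.
Upper: z₀ + z₂ = 1.829; 1 − a(z₀+z₂) = 0.9049; argument = 1.8902 → 1.89; α₂ = 0.9706; rank = 485; θ*₍485₎ = 4.80.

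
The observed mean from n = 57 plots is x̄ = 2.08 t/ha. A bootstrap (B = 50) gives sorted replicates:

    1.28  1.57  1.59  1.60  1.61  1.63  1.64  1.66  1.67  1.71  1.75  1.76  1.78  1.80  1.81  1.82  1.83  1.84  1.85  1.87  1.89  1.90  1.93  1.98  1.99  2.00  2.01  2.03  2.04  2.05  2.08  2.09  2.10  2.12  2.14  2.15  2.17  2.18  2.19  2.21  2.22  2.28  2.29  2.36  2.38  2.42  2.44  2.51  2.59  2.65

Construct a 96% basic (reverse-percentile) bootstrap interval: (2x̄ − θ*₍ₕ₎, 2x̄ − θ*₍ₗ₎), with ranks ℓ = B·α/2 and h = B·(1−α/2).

(1.57, 2.88)

Percentile endpoints at ranks 1 and 49: θ*₍1₎ = 1.28, θ*₍49₎ = 2.59.
Basic interval reflects these around x̄:
  lower = 2 × 2.08 − 2.59 = 1.57
  upper = 2 × 2.08 − 1.28 = 2.88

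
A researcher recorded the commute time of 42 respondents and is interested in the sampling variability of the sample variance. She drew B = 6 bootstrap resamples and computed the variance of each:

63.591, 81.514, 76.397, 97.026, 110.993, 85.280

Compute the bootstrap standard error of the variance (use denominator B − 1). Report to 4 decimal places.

Bootstrap SE is the standard deviation of the 6 replicate variances.
Mean of replicates: (63.591 + 81.514 + 76.397 + 97.026 + 110.993 + 85.280) / 6 = 514.80100 / 6 = 85.80017
Sum of squared deviations: (−22.20917)² + (−4.28617)² + (−9.40317)² + (+11.22583)² + (+25.19283)² + (−0.52017)² = 1361.00661
Variance = 1361.00661 / 5 = 272.20132
SE* = √272.20132

SE* = 16.4985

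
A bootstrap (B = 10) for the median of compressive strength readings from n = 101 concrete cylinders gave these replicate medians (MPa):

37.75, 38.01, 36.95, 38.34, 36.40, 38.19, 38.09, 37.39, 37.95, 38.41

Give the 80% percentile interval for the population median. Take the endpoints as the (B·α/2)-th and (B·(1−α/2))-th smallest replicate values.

(36.40, 38.34)

Sorted replicates: 36.40, 36.95, 37.39, 37.75, 37.95, 38.01, 38.09, 38.19, 38.34, 38.41
α = 0.20; lower rank = 10 × 0.100 = 1; upper rank = 10 × 0.900 = 9.
The 1st smallest replicate is 36.40; the 9th is 38.34.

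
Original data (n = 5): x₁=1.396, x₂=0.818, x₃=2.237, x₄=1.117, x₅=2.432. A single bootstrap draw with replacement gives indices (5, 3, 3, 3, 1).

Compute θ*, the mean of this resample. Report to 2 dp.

θ* = 2.11

Resample values: 2.432, 2.237, 2.237, 2.237, 1.396.
Mean = (2.432 + 2.237 + 2.237 + 2.237 + 1.396) / 5 = 10.5390 / 5 = 2.11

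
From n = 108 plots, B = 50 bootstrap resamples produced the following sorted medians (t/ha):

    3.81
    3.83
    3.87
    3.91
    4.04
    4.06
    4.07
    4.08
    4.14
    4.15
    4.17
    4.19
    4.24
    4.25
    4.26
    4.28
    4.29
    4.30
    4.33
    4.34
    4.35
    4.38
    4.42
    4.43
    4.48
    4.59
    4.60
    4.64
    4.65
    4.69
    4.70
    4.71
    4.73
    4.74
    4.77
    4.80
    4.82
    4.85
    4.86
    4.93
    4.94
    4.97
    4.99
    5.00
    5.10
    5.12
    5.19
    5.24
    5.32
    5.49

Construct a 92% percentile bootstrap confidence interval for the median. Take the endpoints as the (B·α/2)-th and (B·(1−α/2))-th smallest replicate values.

α = 0.08; lower rank = 50 × 0.040 = 2; upper rank = 50 × 0.960 = 48.
The 2nd smallest replicate is 3.83; the 48th is 5.24.

(3.83, 5.24)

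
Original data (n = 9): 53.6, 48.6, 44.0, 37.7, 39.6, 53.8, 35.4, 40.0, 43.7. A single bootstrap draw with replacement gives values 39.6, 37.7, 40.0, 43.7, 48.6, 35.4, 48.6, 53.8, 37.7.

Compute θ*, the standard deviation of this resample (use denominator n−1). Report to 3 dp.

Mean = 42.7889; sum of squared deviations = 313.9489
s² = 313.9489 / 8 = 39.2436
s = √39.2436 = 6.264

θ* = 6.264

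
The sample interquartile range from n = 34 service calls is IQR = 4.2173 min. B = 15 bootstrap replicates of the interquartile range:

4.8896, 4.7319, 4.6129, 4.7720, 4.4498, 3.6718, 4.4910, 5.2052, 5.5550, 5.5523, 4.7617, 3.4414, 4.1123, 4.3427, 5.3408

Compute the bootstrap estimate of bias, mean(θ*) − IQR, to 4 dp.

mean(θ*) = (4.8896 + 4.7319 + 4.6129 + 4.7720 + 4.4498 + 3.6718 + 4.4910 + 5.2052 + 5.5550 + 5.5523 + 4.7617 + 3.4414 + 4.1123 + 4.3427 + 5.3408) / 15 = 4.66203
bias = 4.66203 − 4.2173

bias = +0.4447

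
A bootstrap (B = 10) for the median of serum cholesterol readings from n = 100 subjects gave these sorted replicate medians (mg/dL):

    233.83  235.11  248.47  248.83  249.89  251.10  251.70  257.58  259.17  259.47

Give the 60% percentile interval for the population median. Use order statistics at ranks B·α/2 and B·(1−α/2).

α = 0.40; lower rank = 10 × 0.200 = 2; upper rank = 10 × 0.800 = 8.
The 2nd smallest replicate is 235.11; the 8th is 257.58.

(235.11, 257.58)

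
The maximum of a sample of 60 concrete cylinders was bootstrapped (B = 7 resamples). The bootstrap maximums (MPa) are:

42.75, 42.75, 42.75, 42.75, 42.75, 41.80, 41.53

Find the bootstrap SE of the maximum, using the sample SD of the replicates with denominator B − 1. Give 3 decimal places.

SE* = 0.535

Bootstrap SE is the standard deviation of the 7 replicate maximums.
Mean of replicates: (42.75 + 42.75 + 42.75 + 42.75 + 42.75 + 41.80 + 41.53) / 7 = 297.0800 / 7 = 42.4400
Sum of squared deviations: (+0.3100)² + (+0.3100)² + (+0.3100)² + (+0.3100)² + (+0.3100)² + (−0.6400)² + (−0.9100)² = 1.7182
Variance = 1.7182 / 6 = 0.2864
SE* = √0.2864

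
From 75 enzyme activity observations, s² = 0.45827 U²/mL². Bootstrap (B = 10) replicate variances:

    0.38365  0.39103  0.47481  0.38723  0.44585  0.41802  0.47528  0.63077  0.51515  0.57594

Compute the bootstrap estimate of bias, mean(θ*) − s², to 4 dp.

bias = +0.0115

mean(θ*) = (0.38365 + 0.39103 + 0.47481 + 0.38723 + 0.44585 + 0.41802 + 0.47528 + 0.63077 + 0.51515 + 0.57594) / 10 = 0.46977
bias = 0.46977 − 0.45827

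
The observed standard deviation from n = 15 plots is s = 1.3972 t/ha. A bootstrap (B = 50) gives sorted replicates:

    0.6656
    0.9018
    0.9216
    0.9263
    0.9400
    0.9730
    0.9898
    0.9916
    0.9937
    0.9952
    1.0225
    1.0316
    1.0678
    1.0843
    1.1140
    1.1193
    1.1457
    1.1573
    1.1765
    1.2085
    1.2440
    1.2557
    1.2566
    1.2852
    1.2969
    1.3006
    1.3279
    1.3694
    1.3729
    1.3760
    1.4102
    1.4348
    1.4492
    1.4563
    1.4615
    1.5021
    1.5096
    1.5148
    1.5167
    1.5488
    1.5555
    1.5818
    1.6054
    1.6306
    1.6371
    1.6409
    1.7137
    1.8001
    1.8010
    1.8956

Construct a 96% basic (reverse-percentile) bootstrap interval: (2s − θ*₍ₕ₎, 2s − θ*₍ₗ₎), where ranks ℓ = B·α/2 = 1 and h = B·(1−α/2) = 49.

(0.9934, 2.1288)

Percentile endpoints at ranks 1 and 49: θ*₍1₎ = 0.6656, θ*₍49₎ = 1.8010.
Basic interval reflects these around s:
  lower = 2 × 1.3972 − 1.8010 = 0.9934
  upper = 2 × 1.3972 − 0.6656 = 2.1288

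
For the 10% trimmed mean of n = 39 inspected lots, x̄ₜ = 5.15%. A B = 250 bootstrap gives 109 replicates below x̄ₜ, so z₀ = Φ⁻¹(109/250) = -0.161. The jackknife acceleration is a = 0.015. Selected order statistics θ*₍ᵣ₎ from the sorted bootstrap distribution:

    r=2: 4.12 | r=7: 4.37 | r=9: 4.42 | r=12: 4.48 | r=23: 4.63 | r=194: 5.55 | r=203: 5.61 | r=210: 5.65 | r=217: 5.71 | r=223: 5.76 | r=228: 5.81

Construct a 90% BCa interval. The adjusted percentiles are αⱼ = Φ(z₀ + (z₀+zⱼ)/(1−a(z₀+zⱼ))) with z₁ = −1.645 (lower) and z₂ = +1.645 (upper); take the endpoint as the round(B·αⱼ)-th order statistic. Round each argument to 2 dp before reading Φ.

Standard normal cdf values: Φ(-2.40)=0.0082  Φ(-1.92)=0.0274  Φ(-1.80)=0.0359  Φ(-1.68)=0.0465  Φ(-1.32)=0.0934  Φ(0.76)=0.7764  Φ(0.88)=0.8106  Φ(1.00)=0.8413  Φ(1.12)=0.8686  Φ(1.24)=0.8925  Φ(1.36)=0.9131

Lower: z₀ + z₁ = -0.161 + (-1.645) = -1.806; 1 − a(z₀+z₁) = 1 − (0.015)(-1.806) = 1.0271; argument = -0.161 + (-1.806)/1.0271 = -1.9194 → -1.92.
α₁ = Φ(-1.92) = 0.0274; rank = round(250 × 0.0274) = 7; θ*₍7₎ = 4.37.
Upper: z₀ + z₂ = 1.484; 1 − a(z₀+z₂) = 0.9777; argument = 1.3568 → 1.36; α₂ = 0.9131; rank = 228; θ*₍228₎ = 5.81.

(4.37, 5.81)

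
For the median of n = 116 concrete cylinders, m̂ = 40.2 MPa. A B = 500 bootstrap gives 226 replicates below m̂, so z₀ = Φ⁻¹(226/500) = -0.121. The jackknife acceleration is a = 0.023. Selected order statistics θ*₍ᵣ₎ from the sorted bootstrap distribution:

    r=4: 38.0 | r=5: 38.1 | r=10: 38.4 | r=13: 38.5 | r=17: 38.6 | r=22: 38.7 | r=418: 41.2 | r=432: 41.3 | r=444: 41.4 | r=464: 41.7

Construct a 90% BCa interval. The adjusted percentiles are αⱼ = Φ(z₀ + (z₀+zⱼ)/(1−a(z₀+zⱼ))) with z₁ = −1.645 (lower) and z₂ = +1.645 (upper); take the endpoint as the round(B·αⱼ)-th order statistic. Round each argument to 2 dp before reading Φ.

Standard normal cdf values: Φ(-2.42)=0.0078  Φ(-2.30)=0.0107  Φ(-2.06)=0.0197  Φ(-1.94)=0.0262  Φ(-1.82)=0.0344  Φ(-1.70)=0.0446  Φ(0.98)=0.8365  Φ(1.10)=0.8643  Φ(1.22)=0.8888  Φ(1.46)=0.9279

Lower: z₀ + z₁ = -0.121 + (-1.645) = -1.766; 1 − a(z₀+z₁) = 1 − (0.023)(-1.766) = 1.0406; argument = -0.121 + (-1.766)/1.0406 = -1.8181 → -1.82.
α₁ = Φ(-1.82) = 0.0344; rank = round(500 × 0.0344) = 17; θ*₍17₎ = 38.6.
Upper: z₀ + z₂ = 1.524; 1 − a(z₀+z₂) = 0.9649; argument = 1.4584 → 1.46; α₂ = 0.9279; rank = 464; θ*₍464₎ = 41.7.

(38.6, 41.7)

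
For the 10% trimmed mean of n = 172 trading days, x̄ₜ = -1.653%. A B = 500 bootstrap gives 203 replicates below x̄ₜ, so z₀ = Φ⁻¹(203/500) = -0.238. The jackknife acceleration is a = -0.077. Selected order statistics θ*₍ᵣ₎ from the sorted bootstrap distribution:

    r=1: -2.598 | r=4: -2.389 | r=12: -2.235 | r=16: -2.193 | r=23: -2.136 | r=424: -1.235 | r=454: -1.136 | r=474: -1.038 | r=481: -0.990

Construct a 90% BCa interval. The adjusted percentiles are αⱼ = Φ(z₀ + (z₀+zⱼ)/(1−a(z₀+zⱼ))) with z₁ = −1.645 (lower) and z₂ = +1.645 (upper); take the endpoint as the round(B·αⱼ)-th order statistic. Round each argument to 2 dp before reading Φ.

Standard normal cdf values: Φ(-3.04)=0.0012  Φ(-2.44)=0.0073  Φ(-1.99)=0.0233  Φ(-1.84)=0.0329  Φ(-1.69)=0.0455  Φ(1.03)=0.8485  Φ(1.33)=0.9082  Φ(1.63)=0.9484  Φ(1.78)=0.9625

(-2.389, -1.235)

Lower: z₀ + z₁ = -0.238 + (-1.645) = -1.883; 1 − a(z₀+z₁) = 1 − (-0.077)(-1.883) = 0.8550; argument = -0.238 + (-1.883)/0.8550 = -2.4403 → -2.44.
α₁ = Φ(-2.44) = 0.0073; rank = round(500 × 0.0073) = 4; θ*₍4₎ = -2.389.
Upper: z₀ + z₂ = 1.407; 1 − a(z₀+z₂) = 1.1083; argument = 1.0315 → 1.03; α₂ = 0.8485; rank = 424; θ*₍424₎ = -1.235.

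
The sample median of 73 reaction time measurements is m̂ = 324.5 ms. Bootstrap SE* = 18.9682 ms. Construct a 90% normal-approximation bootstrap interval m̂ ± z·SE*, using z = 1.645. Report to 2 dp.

Margin = 1.645 × 18.9682 = 31.203
Interval: 324.5 ± 31.203

(293.30, 355.70)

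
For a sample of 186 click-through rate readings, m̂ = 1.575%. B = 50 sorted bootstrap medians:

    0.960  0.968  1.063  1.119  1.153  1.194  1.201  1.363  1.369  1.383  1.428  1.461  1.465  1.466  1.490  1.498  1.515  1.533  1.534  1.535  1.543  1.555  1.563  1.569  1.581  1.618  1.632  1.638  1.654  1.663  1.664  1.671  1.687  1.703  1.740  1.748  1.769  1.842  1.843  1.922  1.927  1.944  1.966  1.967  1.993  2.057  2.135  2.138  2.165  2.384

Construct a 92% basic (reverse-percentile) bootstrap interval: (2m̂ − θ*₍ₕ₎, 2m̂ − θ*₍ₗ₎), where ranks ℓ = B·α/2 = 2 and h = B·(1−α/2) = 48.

(1.012, 2.182)

Percentile endpoints at ranks 2 and 48: θ*₍2₎ = 0.968, θ*₍48₎ = 2.138.
Basic interval reflects these around m̂:
  lower = 2 × 1.575 − 2.138 = 1.012
  upper = 2 × 1.575 − 0.968 = 2.182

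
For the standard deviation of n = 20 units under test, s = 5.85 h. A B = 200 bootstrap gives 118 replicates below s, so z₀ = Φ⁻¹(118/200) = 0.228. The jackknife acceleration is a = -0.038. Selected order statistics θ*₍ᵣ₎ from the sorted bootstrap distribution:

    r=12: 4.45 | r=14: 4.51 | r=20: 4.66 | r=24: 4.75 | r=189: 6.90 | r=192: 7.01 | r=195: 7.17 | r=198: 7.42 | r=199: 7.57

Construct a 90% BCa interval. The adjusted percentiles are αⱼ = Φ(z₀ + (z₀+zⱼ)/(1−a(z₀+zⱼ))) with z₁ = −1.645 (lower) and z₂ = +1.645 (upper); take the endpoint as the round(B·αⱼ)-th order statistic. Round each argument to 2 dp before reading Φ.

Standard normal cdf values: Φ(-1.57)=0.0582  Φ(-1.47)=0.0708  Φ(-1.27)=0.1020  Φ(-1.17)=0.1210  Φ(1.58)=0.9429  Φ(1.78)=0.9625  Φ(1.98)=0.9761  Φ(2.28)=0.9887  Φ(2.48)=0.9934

(4.66, 7.17)

Lower: z₀ + z₁ = 0.228 + (-1.645) = -1.417; 1 − a(z₀+z₁) = 1 − (-0.038)(-1.417) = 0.9462; argument = 0.228 + (-1.417)/0.9462 = -1.2696 → -1.27.
α₁ = Φ(-1.27) = 0.1020; rank = round(200 × 0.1020) = 20; θ*₍20₎ = 4.66.
Upper: z₀ + z₂ = 1.873; 1 − a(z₀+z₂) = 1.0712; argument = 1.9765 → 1.98; α₂ = 0.9761; rank = 195; θ*₍195₎ = 7.17.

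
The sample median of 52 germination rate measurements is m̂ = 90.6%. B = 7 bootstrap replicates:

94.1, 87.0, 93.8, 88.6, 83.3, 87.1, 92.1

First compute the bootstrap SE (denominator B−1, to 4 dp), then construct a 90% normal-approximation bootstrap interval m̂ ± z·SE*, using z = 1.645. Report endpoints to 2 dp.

Mean of replicates = 89.4286; sum of squared deviations = 97.6343; SE* = √(97.6343/6) = 4.0339
Margin = 1.645 × 4.0339 = 6.636
Interval: 90.6 ± 6.636

(83.96, 97.24)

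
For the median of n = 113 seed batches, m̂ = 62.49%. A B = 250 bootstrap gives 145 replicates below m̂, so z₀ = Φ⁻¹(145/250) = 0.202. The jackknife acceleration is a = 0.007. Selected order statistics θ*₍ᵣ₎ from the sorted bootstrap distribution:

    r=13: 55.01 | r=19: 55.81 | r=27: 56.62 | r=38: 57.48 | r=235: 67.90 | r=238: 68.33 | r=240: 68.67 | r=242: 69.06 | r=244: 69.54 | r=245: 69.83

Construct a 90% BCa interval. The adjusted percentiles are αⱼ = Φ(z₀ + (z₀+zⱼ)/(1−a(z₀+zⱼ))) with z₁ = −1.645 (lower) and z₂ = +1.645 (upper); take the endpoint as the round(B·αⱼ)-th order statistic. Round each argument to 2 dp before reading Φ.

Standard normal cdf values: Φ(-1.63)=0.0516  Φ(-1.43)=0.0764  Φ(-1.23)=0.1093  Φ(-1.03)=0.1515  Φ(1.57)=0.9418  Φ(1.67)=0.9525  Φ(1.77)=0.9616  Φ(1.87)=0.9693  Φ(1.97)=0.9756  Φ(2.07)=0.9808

(56.62, 69.83)

Lower: z₀ + z₁ = 0.202 + (-1.645) = -1.443; 1 − a(z₀+z₁) = 1 − (0.007)(-1.443) = 1.0101; argument = 0.202 + (-1.443)/1.0101 = -1.2266 → -1.23.
α₁ = Φ(-1.23) = 0.1093; rank = round(250 × 0.1093) = 27; θ*₍27₎ = 56.62.
Upper: z₀ + z₂ = 1.847; 1 − a(z₀+z₂) = 0.9871; argument = 2.0732 → 2.07; α₂ = 0.9808; rank = 245; θ*₍245₎ = 69.83.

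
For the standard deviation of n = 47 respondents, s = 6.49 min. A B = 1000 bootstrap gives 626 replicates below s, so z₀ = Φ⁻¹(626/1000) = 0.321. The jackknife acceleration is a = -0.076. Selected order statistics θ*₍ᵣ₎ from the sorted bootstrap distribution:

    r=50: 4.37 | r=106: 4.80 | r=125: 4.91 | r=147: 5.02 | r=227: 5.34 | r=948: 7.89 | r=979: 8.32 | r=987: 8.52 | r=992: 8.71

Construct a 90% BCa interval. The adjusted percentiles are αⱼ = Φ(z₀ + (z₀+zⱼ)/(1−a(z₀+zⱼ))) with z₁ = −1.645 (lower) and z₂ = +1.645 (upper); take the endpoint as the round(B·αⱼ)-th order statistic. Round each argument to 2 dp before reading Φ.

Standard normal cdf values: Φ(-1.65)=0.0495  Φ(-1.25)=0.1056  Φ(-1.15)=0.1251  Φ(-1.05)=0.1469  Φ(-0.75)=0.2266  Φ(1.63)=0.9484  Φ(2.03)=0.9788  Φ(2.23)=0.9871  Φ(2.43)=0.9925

Lower: z₀ + z₁ = 0.321 + (-1.645) = -1.324; 1 − a(z₀+z₁) = 1 − (-0.076)(-1.324) = 0.8994; argument = 0.321 + (-1.324)/0.8994 = -1.1511 → -1.15.
α₁ = Φ(-1.15) = 0.1251; rank = round(1000 × 0.1251) = 125; θ*₍125₎ = 4.91.
Upper: z₀ + z₂ = 1.966; 1 − a(z₀+z₂) = 1.1494; argument = 2.0314 → 2.03; α₂ = 0.9788; rank = 979; θ*₍979₎ = 8.32.

(4.91, 8.32)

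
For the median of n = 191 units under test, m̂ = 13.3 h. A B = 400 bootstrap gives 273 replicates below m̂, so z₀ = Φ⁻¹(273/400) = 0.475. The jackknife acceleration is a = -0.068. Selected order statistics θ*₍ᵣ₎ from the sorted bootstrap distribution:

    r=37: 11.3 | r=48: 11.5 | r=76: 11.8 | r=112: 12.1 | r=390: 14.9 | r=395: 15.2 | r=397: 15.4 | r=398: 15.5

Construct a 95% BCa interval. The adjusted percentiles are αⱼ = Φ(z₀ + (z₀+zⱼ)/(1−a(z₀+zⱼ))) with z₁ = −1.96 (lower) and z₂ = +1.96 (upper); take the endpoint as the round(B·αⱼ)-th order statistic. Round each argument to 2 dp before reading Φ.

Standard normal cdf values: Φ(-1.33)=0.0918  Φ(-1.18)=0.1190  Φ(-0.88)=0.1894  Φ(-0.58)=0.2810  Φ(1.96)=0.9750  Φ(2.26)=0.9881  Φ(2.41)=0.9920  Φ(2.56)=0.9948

(11.5, 15.5)

Lower: z₀ + z₁ = 0.475 + (-1.960) = -1.485; 1 − a(z₀+z₁) = 1 − (-0.068)(-1.485) = 0.8990; argument = 0.475 + (-1.485)/0.8990 = -1.1768 → -1.18.
α₁ = Φ(-1.18) = 0.1190; rank = round(400 × 0.1190) = 48; θ*₍48₎ = 11.5.
Upper: z₀ + z₂ = 2.435; 1 − a(z₀+z₂) = 1.1656; argument = 2.5641 → 2.56; α₂ = 0.9948; rank = 398; θ*₍398₎ = 15.5.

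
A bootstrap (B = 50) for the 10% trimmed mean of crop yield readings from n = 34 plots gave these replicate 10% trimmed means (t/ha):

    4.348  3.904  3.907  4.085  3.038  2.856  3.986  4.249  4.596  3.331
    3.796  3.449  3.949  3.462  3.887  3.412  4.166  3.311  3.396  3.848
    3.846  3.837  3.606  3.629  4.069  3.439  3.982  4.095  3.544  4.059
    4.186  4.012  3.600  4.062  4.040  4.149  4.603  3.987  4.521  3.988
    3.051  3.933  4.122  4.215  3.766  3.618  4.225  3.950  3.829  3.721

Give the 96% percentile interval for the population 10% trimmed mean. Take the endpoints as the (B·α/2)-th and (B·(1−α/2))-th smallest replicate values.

(2.856, 4.596)

Sorted replicates: 2.856, 3.038, 3.051, 3.311, 3.331, 3.396, 3.412, 3.439, 3.449, 3.462, 3.544, 3.600, 3.606, 3.618, 3.629, 3.721, 3.766, 3.796, 3.829, 3.837, 3.846, 3.848, 3.887, 3.904, 3.907, 3.933, 3.949, 3.950, 3.982, 3.986, 3.987, 3.988, 4.012, 4.040, 4.059, 4.062, 4.069, 4.085, 4.095, 4.122, 4.149, 4.166, 4.186, 4.215, 4.225, 4.249, 4.348, 4.521, 4.596, 4.603
α = 0.04; lower rank = 50 × 0.020 = 1; upper rank = 50 × 0.980 = 49.
The 1st smallest replicate is 2.856; the 49th is 4.596.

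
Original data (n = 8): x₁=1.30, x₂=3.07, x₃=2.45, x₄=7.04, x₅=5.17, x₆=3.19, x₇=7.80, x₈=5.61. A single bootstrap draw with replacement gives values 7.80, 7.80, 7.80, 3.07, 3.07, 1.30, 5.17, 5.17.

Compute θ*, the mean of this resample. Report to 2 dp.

θ* = 5.15

Mean = (7.80 + 7.80 + 7.80 + 3.07 + 3.07 + 1.30 + 5.17 + 5.17) / 8 = 41.180 / 8 = 5.15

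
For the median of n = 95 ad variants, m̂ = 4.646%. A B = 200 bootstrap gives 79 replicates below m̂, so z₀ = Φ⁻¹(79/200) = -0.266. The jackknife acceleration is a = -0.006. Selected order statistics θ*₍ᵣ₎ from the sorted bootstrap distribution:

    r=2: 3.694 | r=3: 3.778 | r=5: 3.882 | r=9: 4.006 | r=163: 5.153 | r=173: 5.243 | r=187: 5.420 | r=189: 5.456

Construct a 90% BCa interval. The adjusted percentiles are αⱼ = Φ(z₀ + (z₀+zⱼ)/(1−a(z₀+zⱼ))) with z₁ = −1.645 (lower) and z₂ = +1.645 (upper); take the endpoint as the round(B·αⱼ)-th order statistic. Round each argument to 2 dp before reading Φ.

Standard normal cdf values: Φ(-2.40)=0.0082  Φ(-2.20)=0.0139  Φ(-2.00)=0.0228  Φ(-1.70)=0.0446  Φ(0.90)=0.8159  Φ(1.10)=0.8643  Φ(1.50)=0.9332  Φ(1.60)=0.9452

(3.778, 5.243)

Lower: z₀ + z₁ = -0.266 + (-1.645) = -1.911; 1 − a(z₀+z₁) = 1 − (-0.006)(-1.911) = 0.9885; argument = -0.266 + (-1.911)/0.9885 = -2.1992 → -2.20.
α₁ = Φ(-2.20) = 0.0139; rank = round(200 × 0.0139) = 3; θ*₍3₎ = 3.778.
Upper: z₀ + z₂ = 1.379; 1 − a(z₀+z₂) = 1.0083; argument = 1.1017 → 1.10; α₂ = 0.8643; rank = 173; θ*₍173₎ = 5.243.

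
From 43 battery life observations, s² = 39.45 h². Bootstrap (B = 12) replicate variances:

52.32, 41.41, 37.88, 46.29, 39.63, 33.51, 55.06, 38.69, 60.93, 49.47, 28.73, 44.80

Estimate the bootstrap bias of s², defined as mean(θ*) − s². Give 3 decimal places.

bias = +4.610

mean(θ*) = (52.32 + 41.41 + 37.88 + 46.29 + 39.63 + 33.51 + 55.06 + 38.69 + 60.93 + 49.47 + 28.73 + 44.80) / 12 = 44.0600
bias = 44.0600 − 39.45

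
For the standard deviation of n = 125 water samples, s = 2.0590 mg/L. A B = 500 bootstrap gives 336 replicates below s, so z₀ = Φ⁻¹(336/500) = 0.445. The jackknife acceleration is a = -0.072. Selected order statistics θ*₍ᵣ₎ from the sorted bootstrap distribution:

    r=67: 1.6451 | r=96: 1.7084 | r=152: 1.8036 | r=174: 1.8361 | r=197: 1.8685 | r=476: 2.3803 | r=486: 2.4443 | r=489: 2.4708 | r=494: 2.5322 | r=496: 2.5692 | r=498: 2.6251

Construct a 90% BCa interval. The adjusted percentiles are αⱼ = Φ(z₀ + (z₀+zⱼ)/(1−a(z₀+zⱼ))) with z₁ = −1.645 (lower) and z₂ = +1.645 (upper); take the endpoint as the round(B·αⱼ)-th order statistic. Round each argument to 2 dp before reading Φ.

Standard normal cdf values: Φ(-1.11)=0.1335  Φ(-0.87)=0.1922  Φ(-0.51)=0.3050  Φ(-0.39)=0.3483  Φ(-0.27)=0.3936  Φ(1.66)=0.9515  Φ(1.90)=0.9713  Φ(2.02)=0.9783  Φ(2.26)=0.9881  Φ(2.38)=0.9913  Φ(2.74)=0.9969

Lower: z₀ + z₁ = 0.445 + (-1.645) = -1.200; 1 − a(z₀+z₁) = 1 − (-0.072)(-1.200) = 0.9136; argument = 0.445 + (-1.200)/0.9136 = -0.8685 → -0.87.
α₁ = Φ(-0.87) = 0.1922; rank = round(500 × 0.1922) = 96; θ*₍96₎ = 1.7084.
Upper: z₀ + z₂ = 2.090; 1 − a(z₀+z₂) = 1.1505; argument = 2.2616 → 2.26; α₂ = 0.9881; rank = 494; θ*₍494₎ = 2.5322.

(1.7084, 2.5322)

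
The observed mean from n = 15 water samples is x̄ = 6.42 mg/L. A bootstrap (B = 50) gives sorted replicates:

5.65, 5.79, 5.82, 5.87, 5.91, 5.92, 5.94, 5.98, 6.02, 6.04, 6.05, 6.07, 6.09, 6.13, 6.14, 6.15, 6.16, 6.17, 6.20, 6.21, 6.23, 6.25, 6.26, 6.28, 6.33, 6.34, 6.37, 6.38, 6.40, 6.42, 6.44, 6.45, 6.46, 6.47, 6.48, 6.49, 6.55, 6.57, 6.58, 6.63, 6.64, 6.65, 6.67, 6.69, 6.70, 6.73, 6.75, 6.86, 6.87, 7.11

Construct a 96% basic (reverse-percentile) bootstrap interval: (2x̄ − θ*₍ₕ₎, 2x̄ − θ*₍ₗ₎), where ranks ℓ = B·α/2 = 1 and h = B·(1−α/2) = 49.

Percentile endpoints at ranks 1 and 49: θ*₍1₎ = 5.65, θ*₍49₎ = 6.87.
Basic interval reflects these around x̄:
  lower = 2 × 6.42 − 6.87 = 5.97
  upper = 2 × 6.42 − 5.65 = 7.19

(5.97, 7.19)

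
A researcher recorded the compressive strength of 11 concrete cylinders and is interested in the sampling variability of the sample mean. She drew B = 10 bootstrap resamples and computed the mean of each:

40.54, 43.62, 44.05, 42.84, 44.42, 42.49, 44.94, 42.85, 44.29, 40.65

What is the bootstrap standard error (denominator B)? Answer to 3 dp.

Bootstrap SE is the standard deviation of the 10 replicate means.
Mean of replicates: (40.54 + 43.62 + 44.05 + 42.84 + 44.42 + 42.49 + 44.94 + 42.85 + 44.29 + 40.65) / 10 = 430.6900 / 10 = 43.0690
Sum of squared deviations: (−2.5290)² + (+0.5510)² + (+0.9810)² + (−0.2290)² + (+1.3510)² + (−0.5790)² + (+1.8710)² + (−0.2190)² + (+1.2210)² + (−2.4190)² = 20.7657
Variance = 20.7657 / 10 = 2.0766
SE* = √2.0766

SE* = 1.441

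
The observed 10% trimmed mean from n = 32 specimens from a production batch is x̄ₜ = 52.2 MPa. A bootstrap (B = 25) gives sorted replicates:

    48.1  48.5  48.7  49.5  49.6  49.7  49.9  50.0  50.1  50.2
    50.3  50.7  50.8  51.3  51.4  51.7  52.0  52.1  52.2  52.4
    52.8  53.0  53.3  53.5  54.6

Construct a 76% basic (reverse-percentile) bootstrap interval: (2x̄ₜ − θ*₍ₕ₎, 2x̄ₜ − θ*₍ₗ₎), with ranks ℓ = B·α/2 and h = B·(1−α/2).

Percentile endpoints at ranks 3 and 22: θ*₍3₎ = 48.7, θ*₍22₎ = 53.0.
Basic interval reflects these around x̄ₜ:
  lower = 2 × 52.2 − 53.0 = 51.4
  upper = 2 × 52.2 − 48.7 = 55.7

(51.4, 55.7)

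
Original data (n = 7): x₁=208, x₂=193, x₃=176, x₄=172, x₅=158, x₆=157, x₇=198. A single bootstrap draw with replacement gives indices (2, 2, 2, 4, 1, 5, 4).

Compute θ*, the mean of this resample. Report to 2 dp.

Resample values: 193, 193, 193, 172, 208, 158, 172.
Mean = (193 + 193 + 193 + 172 + 208 + 158 + 172) / 7 = 1289.0 / 7 = 184.14

θ* = 184.14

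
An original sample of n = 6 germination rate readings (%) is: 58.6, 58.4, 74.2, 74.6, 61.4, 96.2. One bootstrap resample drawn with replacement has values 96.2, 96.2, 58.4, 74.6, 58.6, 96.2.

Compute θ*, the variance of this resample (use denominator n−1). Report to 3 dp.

θ* = 348.199

Mean = 80.0333; sum of squared deviations = 1740.9933
s² = 1740.9933 / 5 = 348.1987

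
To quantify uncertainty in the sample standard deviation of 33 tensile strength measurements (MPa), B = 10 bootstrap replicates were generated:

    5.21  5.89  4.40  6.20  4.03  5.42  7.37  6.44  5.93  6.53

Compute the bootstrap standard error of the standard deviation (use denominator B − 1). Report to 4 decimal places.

SE* = 1.0080

Bootstrap SE is the standard deviation of the 10 replicate standard deviations.
Mean of replicates: (5.21 + 5.89 + 4.40 + 6.20 + 4.03 + 5.42 + 7.37 + 6.44 + 5.93 + 6.53) / 10 = 57.42000 / 10 = 5.74200
Sum of squared deviations: (−0.53200)² + (+0.14800)² + (−1.34200)² + (+0.45800)² + (−1.71200)² + (−0.32200)² + (+1.62800)² + (+0.69800)² + (+0.18800)² + (+0.78800)² = 9.14416
Variance = 9.14416 / 9 = 1.01602
SE* = √1.01602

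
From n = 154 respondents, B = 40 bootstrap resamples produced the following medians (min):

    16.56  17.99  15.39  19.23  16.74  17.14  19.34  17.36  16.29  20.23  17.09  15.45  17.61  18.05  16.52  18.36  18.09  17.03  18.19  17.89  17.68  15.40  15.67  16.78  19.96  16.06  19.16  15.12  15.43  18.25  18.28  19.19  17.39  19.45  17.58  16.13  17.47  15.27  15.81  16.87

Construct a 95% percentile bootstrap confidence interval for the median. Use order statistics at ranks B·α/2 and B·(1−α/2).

(15.12, 19.96)

Sorted replicates: 15.12, 15.27, 15.39, 15.40, 15.43, 15.45, 15.67, 15.81, 16.06, 16.13, 16.29, 16.52, 16.56, 16.74, 16.78, 16.87, 17.03, 17.09, 17.14, 17.36, 17.39, 17.47, 17.58, 17.61, 17.68, 17.89, 17.99, 18.05, 18.09, 18.19, 18.25, 18.28, 18.36, 19.16, 19.19, 19.23, 19.34, 19.45, 19.96, 20.23
α = 0.05; lower rank = 40 × 0.025 = 1; upper rank = 40 × 0.975 = 39.
The 1st smallest replicate is 15.12; the 39th is 19.96.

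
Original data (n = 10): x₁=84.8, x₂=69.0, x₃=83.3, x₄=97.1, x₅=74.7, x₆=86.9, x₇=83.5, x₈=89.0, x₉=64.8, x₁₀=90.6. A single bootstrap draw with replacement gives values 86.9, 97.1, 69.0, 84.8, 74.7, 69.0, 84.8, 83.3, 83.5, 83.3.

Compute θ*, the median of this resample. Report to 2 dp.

θ* = 83.40

Sorted: 69.0, 69.0, 74.7, 83.3, 83.3, 83.5, 84.8, 84.8, 86.9, 97.1
Median = average of the two middle values = 83.40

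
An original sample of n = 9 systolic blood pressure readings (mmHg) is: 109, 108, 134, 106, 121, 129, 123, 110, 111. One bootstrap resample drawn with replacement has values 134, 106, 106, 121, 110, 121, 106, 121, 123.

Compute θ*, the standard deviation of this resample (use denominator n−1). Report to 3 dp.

Mean = 116.4444; sum of squared deviations = 782.2222
s² = 782.2222 / 8 = 97.7778
s = √97.7778 = 9.888

θ* = 9.888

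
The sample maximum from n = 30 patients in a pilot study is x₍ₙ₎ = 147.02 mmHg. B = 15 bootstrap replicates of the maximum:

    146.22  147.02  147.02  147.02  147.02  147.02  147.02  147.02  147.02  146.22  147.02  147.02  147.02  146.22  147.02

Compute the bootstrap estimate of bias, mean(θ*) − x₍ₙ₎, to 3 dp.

bias = −0.160

mean(θ*) = (146.22 + 147.02 + 147.02 + 147.02 + 147.02 + 147.02 + 147.02 + 147.02 + 147.02 + 146.22 + 147.02 + 147.02 + 147.02 + 146.22 + 147.02) / 15 = 146.8600
bias = 146.8600 − 147.02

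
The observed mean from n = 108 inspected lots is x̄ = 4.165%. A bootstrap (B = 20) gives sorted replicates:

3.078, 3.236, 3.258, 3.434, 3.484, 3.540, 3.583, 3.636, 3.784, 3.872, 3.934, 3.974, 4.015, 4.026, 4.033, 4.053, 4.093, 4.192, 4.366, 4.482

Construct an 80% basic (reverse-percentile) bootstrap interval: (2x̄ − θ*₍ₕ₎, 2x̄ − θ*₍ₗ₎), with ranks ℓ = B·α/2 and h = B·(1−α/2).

(4.138, 5.094)

Percentile endpoints at ranks 2 and 18: θ*₍2₎ = 3.236, θ*₍18₎ = 4.192.
Basic interval reflects these around x̄:
  lower = 2 × 4.165 − 4.192 = 4.138
  upper = 2 × 4.165 − 3.236 = 5.094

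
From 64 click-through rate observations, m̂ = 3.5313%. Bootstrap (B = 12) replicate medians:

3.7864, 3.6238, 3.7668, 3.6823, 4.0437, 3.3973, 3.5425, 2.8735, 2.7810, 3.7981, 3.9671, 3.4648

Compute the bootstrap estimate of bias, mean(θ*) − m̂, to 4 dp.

bias = +0.0293

mean(θ*) = (3.7864 + 3.6238 + 3.7668 + 3.6823 + 4.0437 + 3.3973 + 3.5425 + 2.8735 + 2.7810 + 3.7981 + 3.9671 + 3.4648) / 12 = 3.56061
bias = 3.56061 − 3.5313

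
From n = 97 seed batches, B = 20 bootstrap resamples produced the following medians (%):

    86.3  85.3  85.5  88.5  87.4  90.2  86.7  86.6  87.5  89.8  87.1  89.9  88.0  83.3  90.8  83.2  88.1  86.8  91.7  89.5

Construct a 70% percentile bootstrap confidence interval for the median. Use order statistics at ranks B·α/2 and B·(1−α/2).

Sorted replicates: 83.2, 83.3, 85.3, 85.5, 86.3, 86.6, 86.7, 86.8, 87.1, 87.4, 87.5, 88.0, 88.1, 88.5, 89.5, 89.8, 89.9, 90.2, 90.8, 91.7
α = 0.30; lower rank = 20 × 0.150 = 3; upper rank = 20 × 0.850 = 17.
The 3rd smallest replicate is 85.3; the 17th is 89.9.

(85.3, 89.9)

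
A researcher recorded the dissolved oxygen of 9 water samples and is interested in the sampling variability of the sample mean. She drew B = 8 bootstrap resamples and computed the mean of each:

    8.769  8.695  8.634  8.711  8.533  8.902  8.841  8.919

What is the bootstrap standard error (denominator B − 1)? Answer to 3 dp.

Bootstrap SE is the standard deviation of the 8 replicate means.
Mean of replicates: (8.769 + 8.695 + 8.634 + 8.711 + 8.533 + 8.902 + 8.841 + 8.919) / 8 = 70.0040 / 8 = 8.7505
Sum of squared deviations: (+0.0185)² + (−0.0555)² + (−0.1165)² + (−0.0395)² + (−0.2175)² + (+0.1515)² + (+0.0905)² + (+0.1685)² = 0.1254
Variance = 0.1254 / 7 = 0.0179
SE* = √0.0179

SE* = 0.134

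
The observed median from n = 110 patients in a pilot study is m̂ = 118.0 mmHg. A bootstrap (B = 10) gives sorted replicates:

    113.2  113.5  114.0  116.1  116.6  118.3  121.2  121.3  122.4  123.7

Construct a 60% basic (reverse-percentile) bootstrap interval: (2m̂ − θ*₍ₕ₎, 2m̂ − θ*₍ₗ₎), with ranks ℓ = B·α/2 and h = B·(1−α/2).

(114.7, 122.5)

Percentile endpoints at ranks 2 and 8: θ*₍2₎ = 113.5, θ*₍8₎ = 121.3.
Basic interval reflects these around m̂:
  lower = 2 × 118.0 − 121.3 = 114.7
  upper = 2 × 118.0 − 113.5 = 122.5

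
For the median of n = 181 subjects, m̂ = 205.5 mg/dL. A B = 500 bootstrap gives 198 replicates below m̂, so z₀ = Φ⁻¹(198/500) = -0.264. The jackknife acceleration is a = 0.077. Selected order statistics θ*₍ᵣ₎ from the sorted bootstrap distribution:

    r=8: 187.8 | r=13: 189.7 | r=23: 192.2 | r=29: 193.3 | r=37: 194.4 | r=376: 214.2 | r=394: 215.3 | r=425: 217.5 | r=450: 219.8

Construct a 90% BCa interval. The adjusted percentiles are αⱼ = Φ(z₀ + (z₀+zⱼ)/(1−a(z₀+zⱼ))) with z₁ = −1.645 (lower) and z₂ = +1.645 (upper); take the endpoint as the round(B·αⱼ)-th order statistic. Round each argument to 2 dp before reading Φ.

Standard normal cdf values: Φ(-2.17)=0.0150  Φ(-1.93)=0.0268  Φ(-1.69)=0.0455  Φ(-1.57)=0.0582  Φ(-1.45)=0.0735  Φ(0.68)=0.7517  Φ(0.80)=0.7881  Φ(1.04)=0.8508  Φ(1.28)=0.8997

Lower: z₀ + z₁ = -0.264 + (-1.645) = -1.909; 1 − a(z₀+z₁) = 1 − (0.077)(-1.909) = 1.1470; argument = -0.264 + (-1.909)/1.1470 = -1.9284 → -1.93.
α₁ = Φ(-1.93) = 0.0268; rank = round(500 × 0.0268) = 13; θ*₍13₎ = 189.7.
Upper: z₀ + z₂ = 1.381; 1 − a(z₀+z₂) = 0.8937; argument = 1.2813 → 1.28; α₂ = 0.8997; rank = 450; θ*₍450₎ = 219.8.

(189.7, 219.8)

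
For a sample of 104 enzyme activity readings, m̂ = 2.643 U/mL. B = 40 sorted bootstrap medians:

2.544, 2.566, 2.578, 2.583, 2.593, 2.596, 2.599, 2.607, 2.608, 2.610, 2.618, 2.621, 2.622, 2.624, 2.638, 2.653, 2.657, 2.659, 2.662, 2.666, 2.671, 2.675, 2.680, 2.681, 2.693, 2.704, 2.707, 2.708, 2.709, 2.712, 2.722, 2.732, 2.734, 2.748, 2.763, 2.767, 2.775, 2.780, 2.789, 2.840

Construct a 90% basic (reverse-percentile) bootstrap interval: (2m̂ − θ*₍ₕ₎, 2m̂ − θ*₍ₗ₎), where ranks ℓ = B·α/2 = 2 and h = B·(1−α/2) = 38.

Percentile endpoints at ranks 2 and 38: θ*₍2₎ = 2.566, θ*₍38₎ = 2.780.
Basic interval reflects these around m̂:
  lower = 2 × 2.643 − 2.780 = 2.506
  upper = 2 × 2.643 − 2.566 = 2.720

(2.506, 2.720)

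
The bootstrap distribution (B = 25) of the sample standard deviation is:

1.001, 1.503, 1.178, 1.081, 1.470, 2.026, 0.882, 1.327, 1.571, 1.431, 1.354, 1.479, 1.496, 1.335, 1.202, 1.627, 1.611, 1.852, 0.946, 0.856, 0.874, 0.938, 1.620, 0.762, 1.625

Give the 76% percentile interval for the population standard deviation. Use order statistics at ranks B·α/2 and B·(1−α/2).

Sorted replicates: 0.762, 0.856, 0.874, 0.882, 0.938, 0.946, 1.001, 1.081, 1.178, 1.202, 1.327, 1.335, 1.354, 1.431, 1.470, 1.479, 1.496, 1.503, 1.571, 1.611, 1.620, 1.625, 1.627, 1.852, 2.026
α = 0.24; lower rank = 25 × 0.120 = 3; upper rank = 25 × 0.880 = 22.
The 3rd smallest replicate is 0.874; the 22nd is 1.625.

(0.874, 1.625)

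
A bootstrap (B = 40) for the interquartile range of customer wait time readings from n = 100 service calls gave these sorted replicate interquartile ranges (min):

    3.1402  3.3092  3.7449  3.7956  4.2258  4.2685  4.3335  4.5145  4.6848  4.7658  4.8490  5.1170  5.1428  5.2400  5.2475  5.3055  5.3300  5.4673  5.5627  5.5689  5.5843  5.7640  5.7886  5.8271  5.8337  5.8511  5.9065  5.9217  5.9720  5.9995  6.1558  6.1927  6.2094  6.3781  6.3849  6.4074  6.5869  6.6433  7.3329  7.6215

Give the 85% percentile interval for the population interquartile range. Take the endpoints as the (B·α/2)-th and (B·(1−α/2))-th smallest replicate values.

(3.7449, 6.5869)

α = 0.15; lower rank = 40 × 0.075 = 3; upper rank = 40 × 0.925 = 37.
The 3rd smallest replicate is 3.7449; the 37th is 6.5869.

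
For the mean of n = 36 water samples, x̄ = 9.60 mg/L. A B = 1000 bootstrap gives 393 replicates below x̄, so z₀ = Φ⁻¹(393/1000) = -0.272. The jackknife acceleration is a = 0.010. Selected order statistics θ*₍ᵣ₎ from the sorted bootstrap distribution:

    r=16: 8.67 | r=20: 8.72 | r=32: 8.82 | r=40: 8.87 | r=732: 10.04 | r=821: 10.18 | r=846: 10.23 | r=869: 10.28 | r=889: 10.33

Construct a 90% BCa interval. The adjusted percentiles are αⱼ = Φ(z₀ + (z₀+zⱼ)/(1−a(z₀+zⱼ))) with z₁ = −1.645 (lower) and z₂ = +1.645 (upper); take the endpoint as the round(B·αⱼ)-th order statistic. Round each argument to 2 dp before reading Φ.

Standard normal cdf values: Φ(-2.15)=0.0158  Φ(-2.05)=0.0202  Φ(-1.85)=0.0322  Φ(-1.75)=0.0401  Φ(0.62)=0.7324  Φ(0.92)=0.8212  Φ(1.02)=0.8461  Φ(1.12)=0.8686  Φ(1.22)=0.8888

Lower: z₀ + z₁ = -0.272 + (-1.645) = -1.917; 1 − a(z₀+z₁) = 1 − (0.010)(-1.917) = 1.0192; argument = -0.272 + (-1.917)/1.0192 = -2.1529 → -2.15.
α₁ = Φ(-2.15) = 0.0158; rank = round(1000 × 0.0158) = 16; θ*₍16₎ = 8.67.
Upper: z₀ + z₂ = 1.373; 1 − a(z₀+z₂) = 0.9863; argument = 1.1201 → 1.12; α₂ = 0.8686; rank = 869; θ*₍869₎ = 10.28.

(8.67, 10.28)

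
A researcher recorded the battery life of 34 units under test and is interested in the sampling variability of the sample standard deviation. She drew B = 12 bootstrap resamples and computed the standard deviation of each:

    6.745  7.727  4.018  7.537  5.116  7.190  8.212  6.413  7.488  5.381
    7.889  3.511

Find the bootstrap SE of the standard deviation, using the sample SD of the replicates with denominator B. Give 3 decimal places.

Bootstrap SE is the standard deviation of the 12 replicate standard deviations.
Mean of replicates: (6.745 + 7.727 + 4.018 + 7.537 + 5.116 + 7.190 + 8.212 + 6.413 + 7.488 + 5.381 + 7.889 + 3.511) / 12 = 77.2270 / 12 = 6.4356
Sum of squared deviations: (+0.3094)² + (+1.2914)² + (−2.4176)² + (+1.1014)² + (−1.3196)² + (+0.7544)² + (+1.7764)² + (−0.0226)² + (+1.0524)² + (−1.0546)² + (+1.4534)² + (−2.9246)² = 27.1733
Variance = 27.1733 / 12 = 2.2644
SE* = √2.2644

SE* = 1.505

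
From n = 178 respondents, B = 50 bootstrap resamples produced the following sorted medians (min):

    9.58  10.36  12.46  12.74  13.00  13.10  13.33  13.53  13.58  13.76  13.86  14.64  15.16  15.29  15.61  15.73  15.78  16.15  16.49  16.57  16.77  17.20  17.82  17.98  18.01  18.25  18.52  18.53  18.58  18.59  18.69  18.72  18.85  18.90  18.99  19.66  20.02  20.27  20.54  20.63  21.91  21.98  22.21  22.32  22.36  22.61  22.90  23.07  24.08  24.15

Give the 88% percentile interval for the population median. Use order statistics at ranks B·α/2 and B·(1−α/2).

(12.46, 22.90)

α = 0.12; lower rank = 50 × 0.060 = 3; upper rank = 50 × 0.940 = 47.
The 3rd smallest replicate is 12.46; the 47th is 22.90.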